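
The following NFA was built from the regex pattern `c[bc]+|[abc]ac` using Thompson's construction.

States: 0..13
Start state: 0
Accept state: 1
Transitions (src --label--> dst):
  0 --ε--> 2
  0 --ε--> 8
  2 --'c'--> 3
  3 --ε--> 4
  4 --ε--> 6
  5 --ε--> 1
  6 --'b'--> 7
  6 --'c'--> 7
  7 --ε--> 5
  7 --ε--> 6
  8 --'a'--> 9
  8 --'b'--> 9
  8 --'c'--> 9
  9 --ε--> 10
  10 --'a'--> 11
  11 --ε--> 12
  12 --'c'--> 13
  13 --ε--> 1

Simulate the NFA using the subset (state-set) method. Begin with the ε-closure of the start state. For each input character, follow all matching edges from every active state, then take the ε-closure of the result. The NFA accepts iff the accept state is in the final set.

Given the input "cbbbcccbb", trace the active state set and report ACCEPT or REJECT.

start: ε-closure({0}) = {0,2,8}
'c' @ 1: {3,4,6,9,10}
'b' @ 2: {1,5,6,7}  (accept∈set)
'b' @ 3: {1,5,6,7}  (accept∈set)
'b' @ 4: {1,5,6,7}  (accept∈set)
'c' @ 5: {1,5,6,7}  (accept∈set)
'c' @ 6: {1,5,6,7}  (accept∈set)
'c' @ 7: {1,5,6,7}  (accept∈set)
'b' @ 8: {1,5,6,7}  (accept∈set)
'b' @ 9: {1,5,6,7}  (accept∈set)
end set {1,5,6,7} — state 1 in

Answer: ACCEPT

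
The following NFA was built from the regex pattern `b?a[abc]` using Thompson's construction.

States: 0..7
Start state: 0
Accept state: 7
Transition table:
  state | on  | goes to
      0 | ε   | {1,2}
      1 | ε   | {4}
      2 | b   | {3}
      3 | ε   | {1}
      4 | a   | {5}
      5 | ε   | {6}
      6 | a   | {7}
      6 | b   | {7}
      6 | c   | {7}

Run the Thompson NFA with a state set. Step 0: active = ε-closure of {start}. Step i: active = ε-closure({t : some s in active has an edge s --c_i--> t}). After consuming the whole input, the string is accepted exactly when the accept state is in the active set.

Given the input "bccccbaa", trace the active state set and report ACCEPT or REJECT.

S₀ = ε-closure({0}) = {0,1,2,4}
'b' @ 1: {1,3,4}
'c' @ 2: {}  — dead — no transitions
rest 'cccbaa' ignored (set empty)
end set {} — state 7 not in

Answer: REJECT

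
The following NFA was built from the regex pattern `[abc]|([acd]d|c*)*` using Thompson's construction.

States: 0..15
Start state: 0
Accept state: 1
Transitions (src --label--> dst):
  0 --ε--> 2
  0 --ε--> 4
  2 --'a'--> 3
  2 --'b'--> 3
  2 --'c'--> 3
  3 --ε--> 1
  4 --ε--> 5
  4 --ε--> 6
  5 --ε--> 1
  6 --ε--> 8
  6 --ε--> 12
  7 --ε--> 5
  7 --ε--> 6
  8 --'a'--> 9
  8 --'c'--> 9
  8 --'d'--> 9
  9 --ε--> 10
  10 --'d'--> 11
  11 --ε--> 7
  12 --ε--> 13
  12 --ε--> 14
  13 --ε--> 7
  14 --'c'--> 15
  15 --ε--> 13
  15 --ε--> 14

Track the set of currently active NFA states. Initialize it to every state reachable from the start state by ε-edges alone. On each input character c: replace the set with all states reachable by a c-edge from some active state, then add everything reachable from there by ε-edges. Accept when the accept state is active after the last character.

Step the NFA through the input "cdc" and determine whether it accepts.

Answer: ACCEPT

Derivation:
initial (ε-close {0}): {0,1,2,4,5,6,7,8,12,13,14}
'c' @ 1: {1,3,5,6,7,8,9,10,12,13,14,15}  (accept∈set)
'd' @ 2: {1,5,6,7,8,9,10,11,12,13,14}  (accept∈set)
'c' @ 3: {1,5,6,7,8,9,10,12,13,14,15}  (accept∈set)
final: {1,5,6,7,8,9,10,12,13,14,15}; accept 1 in set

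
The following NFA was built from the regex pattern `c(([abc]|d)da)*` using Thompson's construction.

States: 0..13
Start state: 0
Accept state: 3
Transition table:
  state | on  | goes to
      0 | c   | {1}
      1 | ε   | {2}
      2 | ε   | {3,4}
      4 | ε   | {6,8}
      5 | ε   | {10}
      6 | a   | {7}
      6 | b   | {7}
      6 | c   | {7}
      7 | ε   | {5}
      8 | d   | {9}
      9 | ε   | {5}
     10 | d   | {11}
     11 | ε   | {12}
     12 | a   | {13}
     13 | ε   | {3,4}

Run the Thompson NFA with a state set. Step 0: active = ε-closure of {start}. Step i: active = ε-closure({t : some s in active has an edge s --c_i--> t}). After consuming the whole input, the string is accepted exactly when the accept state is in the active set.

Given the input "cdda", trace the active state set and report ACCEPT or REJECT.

Answer: ACCEPT

Derivation:
S₀ = ε-closure({0}) = {0}
'c' @ 1: {1,2,3,4,6,8}  (accept∈set)
'd' @ 2: {5,9,10}
'd' @ 3: {11,12}
'a' @ 4: {3,4,6,8,13}  (accept∈set)
after full input: {3,4,6,8,13}  (accept=3 in)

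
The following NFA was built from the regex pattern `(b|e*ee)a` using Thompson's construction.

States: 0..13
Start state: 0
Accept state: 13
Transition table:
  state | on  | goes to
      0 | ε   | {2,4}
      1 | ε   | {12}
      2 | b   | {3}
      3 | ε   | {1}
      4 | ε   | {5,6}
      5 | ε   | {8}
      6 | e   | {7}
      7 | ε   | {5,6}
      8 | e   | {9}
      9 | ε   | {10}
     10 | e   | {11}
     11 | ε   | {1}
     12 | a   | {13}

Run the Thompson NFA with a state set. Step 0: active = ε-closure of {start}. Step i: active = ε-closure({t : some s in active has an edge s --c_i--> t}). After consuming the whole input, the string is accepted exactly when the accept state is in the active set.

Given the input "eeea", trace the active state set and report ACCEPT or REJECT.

Answer: ACCEPT

Trace:
start: ε-closure({0}) = {0,2,4,5,6,8}
'e' @ 1: {5,6,7,8,9,10}
'e' @ 2: {1,5,6,7,8,9,10,11,12}
'e' @ 3: {1,5,6,7,8,9,10,11,12}
'a' @ 4: {13}  ✓accept
end set {13} — state 13 in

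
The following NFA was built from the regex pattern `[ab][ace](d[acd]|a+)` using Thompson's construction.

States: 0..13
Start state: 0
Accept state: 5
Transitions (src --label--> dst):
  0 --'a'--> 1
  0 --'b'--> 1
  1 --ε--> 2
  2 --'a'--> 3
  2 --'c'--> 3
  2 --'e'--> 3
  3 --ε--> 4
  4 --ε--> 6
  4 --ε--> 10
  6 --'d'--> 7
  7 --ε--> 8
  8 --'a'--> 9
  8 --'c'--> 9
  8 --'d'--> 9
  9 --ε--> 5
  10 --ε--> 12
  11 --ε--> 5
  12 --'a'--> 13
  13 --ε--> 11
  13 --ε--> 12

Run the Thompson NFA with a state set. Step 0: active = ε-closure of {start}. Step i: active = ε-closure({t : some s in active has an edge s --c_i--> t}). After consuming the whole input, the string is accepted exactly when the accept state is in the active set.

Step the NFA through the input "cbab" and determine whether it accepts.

initial (ε-close {0}): {0}
'c' @ 1: {}  — no active states
rest 'bab' ignored (set empty)
final: {}; accept 5 not in set

Answer: REJECT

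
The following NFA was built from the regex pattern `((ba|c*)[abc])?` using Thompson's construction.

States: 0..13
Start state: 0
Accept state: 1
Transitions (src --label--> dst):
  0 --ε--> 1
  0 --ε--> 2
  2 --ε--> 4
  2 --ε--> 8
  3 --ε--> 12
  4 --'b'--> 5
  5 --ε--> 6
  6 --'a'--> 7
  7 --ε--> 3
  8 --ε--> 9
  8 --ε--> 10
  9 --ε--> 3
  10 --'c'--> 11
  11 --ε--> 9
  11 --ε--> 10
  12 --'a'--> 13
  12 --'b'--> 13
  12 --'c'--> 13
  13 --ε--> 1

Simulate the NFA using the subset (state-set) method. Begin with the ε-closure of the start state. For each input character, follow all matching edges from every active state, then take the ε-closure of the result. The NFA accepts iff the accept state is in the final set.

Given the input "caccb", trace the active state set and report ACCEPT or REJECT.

start: ε-closure({0}) = {0,1,2,3,4,8,9,10,12}
'c' @ 1: {1,3,9,10,11,12,13}  [accepting]
'a' @ 2: {1,13}  [accepting]
'c' @ 3: {}  — no active states
rest 'cb' ignored (set empty)
after full input: {}  (accept=1 not in)

Answer: REJECT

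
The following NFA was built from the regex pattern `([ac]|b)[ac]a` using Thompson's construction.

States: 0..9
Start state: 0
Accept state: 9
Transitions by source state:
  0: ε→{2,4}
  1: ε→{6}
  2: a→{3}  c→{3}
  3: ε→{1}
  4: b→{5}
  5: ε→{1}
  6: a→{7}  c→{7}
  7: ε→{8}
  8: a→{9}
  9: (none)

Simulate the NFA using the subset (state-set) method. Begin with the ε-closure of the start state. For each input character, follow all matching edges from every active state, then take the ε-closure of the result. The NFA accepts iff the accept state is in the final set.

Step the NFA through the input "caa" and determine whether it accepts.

S₀ = ε-closure({0}) = {0,2,4}
'c' @ 1: {1,3,6}
'a' @ 2: {7,8}
'a' @ 3: {9}  (accept∈set)
final: {9}; accept 9 in set

Answer: ACCEPT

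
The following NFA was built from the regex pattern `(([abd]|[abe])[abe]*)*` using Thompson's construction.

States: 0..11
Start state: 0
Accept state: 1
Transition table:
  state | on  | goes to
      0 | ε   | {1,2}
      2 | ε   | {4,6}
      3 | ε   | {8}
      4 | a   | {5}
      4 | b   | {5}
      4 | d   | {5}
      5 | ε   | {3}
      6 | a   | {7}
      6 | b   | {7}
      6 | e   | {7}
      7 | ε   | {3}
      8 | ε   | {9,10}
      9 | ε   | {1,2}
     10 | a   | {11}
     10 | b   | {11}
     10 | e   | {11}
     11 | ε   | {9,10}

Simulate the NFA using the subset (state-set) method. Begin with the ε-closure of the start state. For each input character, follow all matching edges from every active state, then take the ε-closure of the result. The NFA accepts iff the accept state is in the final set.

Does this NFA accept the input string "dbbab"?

S₀ = ε-closure({0}) = {0,1,2,4,6}
'd' @ 1: {1,2,3,4,5,6,8,9,10}  ✓accept
'b' @ 2: {1,2,3,4,5,6,7,8,9,10,11}  ✓accept
'b' @ 3: {1,2,3,4,5,6,7,8,9,10,11}  ✓accept
'a' @ 4: {1,2,3,4,5,6,7,8,9,10,11}  ✓accept
'b' @ 5: {1,2,3,4,5,6,7,8,9,10,11}  ✓accept
end set {1,2,3,4,5,6,7,8,9,10,11} — state 1 in

Answer: ACCEPT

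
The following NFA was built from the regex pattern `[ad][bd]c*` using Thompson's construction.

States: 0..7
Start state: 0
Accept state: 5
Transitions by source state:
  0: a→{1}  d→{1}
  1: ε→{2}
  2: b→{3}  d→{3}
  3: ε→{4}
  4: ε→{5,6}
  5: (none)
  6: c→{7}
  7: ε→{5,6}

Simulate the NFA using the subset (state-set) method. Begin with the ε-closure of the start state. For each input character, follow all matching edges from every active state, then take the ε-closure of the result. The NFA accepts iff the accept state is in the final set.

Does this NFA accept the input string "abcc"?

start: ε-closure({0}) = {0}
'a' @ 1: {1,2}
'b' @ 2: {3,4,5,6}  (accept∈set)
'c' @ 3: {5,6,7}  (accept∈set)
'c' @ 4: {5,6,7}  (accept∈set)
end set {5,6,7} — state 5 in

Answer: ACCEPT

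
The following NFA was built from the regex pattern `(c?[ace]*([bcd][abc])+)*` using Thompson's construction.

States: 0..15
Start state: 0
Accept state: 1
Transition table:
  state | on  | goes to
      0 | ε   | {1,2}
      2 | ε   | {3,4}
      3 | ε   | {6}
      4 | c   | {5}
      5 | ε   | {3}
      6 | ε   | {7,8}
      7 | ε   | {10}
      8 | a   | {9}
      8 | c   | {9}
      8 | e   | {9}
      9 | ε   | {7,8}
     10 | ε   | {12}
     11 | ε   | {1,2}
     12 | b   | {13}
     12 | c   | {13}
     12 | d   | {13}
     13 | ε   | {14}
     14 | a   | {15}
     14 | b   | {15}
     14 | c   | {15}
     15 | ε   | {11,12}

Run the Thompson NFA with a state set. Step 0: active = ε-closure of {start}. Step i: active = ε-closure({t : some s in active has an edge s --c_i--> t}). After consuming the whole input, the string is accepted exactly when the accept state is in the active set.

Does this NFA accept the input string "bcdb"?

Answer: ACCEPT

Derivation:
S₀ = ε-closure({0}) = {0,1,2,3,4,6,7,8,10,12}
'b' @ 1: {13,14}
'c' @ 2: {1,2,3,4,6,7,8,10,11,12,15}  ✓accept
'd' @ 3: {13,14}
'b' @ 4: {1,2,3,4,6,7,8,10,11,12,15}  ✓accept
final: {1,2,3,4,6,7,8,10,11,12,15}; accept 1 in set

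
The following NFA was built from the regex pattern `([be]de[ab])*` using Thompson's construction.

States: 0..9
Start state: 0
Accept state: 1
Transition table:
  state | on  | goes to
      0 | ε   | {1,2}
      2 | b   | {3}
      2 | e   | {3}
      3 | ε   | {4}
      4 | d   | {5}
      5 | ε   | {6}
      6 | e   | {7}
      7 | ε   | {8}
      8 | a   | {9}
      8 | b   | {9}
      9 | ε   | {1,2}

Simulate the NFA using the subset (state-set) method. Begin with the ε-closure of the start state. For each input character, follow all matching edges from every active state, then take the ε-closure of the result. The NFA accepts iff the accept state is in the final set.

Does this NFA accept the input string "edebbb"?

Answer: REJECT

Trace:
S₀ = ε-closure({0}) = {0,1,2}
'e' @ 1: {3,4}
'd' @ 2: {5,6}
'e' @ 3: {7,8}
'b' @ 4: {1,2,9}  (accept∈set)
'b' @ 5: {3,4}
'b' @ 6: {}  — state set empty
after full input: {}  (accept=1 not in)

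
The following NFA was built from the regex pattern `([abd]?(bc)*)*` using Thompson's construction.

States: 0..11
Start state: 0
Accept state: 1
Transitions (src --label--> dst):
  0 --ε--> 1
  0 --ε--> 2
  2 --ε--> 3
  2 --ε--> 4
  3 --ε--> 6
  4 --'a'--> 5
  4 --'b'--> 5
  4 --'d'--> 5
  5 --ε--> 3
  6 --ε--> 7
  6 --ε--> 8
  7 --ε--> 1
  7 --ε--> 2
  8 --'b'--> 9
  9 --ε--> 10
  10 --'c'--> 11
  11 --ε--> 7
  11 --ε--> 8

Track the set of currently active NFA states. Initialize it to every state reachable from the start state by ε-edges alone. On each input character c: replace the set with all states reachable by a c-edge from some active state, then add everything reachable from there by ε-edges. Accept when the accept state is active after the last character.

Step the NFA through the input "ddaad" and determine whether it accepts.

start: ε-closure({0}) = {0,1,2,3,4,6,7,8}
'd' @ 1: {1,2,3,4,5,6,7,8}  [accepting]
'd' @ 2: {1,2,3,4,5,6,7,8}  [accepting]
'a' @ 3: {1,2,3,4,5,6,7,8}  [accepting]
'a' @ 4: {1,2,3,4,5,6,7,8}  [accepting]
'd' @ 5: {1,2,3,4,5,6,7,8}  [accepting]
after full input: {1,2,3,4,5,6,7,8}  (accept=1 in)

Answer: ACCEPT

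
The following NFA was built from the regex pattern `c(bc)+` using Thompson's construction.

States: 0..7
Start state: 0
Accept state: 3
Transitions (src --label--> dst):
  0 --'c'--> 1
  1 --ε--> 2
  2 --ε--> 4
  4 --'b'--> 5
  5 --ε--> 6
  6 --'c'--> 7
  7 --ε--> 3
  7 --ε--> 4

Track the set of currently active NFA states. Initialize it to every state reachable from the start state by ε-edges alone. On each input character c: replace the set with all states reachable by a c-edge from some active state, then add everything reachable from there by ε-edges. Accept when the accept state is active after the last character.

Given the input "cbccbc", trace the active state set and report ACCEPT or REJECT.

Answer: REJECT

Derivation:
S₀ = ε-closure({0}) = {0}
'c' @ 1: {1,2,4}
'b' @ 2: {5,6}
'c' @ 3: {3,4,7}  (accept∈set)
'c' @ 4: {}  — state set empty
rest 'bc' ignored (set empty)
final: {}; accept 3 not in set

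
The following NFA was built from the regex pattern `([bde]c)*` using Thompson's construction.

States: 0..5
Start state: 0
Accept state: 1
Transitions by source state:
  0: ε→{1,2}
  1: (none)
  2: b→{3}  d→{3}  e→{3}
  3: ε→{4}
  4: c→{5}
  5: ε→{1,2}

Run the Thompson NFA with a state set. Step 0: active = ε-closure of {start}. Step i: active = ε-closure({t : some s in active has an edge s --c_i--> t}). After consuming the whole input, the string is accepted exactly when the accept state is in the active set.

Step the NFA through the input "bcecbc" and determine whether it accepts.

Answer: ACCEPT

Steps:
S₀ = ε-closure({0}) = {0,1,2}
'b' @ 1: {3,4}
'c' @ 2: {1,2,5}  [accepting]
'e' @ 3: {3,4}
'c' @ 4: {1,2,5}  [accepting]
'b' @ 5: {3,4}
'c' @ 6: {1,2,5}  [accepting]
after full input: {1,2,5}  (accept=1 in)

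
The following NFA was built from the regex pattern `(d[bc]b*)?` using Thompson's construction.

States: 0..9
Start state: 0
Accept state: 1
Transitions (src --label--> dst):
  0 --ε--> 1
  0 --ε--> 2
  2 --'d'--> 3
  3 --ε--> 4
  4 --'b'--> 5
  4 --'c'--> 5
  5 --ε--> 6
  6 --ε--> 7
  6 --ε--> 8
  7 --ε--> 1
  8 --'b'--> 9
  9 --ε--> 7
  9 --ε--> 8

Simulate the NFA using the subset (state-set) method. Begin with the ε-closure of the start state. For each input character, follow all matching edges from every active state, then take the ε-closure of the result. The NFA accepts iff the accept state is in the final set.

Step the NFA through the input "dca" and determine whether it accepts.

start: ε-closure({0}) = {0,1,2}
'd' @ 1: {3,4}
'c' @ 2: {1,5,6,7,8}  (accept∈set)
'a' @ 3: {}  — no active states
end set {} — state 1 not in

Answer: REJECT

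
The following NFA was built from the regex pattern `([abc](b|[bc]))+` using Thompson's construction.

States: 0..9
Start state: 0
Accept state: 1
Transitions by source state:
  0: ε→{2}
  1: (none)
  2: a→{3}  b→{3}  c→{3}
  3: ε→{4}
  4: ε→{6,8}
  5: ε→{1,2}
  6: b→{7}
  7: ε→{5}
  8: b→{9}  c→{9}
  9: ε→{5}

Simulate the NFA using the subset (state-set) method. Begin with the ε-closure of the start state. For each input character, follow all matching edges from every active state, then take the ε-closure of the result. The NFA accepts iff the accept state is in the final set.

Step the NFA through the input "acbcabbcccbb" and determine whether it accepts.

S₀ = ε-closure({0}) = {0,2}
'a' @ 1: {3,4,6,8}
'c' @ 2: {1,2,5,9}  [accepting]
'b' @ 3: {3,4,6,8}
'c' @ 4: {1,2,5,9}  [accepting]
'a' @ 5: {3,4,6,8}
'b' @ 6: {1,2,5,7,9}  [accepting]
'b' @ 7: {3,4,6,8}
'c' @ 8: {1,2,5,9}  [accepting]
'c' @ 9: {3,4,6,8}
'c' @ 10: {1,2,5,9}  [accepting]
'b' @ 11: {3,4,6,8}
'b' @ 12: {1,2,5,7,9}  [accepting]
final: {1,2,5,7,9}; accept 1 in set

Answer: ACCEPT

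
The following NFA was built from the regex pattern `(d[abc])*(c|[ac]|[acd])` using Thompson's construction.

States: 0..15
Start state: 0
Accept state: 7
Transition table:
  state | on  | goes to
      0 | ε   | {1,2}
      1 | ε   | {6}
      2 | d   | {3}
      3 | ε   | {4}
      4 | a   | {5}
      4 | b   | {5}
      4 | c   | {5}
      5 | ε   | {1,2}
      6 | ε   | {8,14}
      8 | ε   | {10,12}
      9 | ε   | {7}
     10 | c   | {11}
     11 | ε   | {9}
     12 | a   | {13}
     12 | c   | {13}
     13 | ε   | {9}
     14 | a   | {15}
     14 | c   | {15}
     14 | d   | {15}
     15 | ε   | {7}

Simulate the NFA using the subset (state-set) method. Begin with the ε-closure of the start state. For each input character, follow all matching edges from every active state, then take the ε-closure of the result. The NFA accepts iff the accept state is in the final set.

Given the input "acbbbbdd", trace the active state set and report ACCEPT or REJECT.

Answer: REJECT

Derivation:
start: ε-closure({0}) = {0,1,2,6,8,10,12,14}
'a' @ 1: {7,9,13,15}  (accept∈set)
'c' @ 2: {}  — no active states
rest 'bbbbdd' ignored (set empty)
end set {} — state 7 not in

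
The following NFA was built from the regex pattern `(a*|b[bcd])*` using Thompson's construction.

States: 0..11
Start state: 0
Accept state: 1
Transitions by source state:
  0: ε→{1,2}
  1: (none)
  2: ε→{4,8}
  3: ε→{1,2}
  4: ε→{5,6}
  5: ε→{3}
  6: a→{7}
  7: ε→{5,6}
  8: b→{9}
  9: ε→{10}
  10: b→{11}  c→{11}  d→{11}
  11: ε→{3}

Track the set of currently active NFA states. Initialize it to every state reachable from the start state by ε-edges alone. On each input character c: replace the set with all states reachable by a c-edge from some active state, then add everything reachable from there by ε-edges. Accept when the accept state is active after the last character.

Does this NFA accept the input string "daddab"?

initial (ε-close {0}): {0,1,2,3,4,5,6,8}
'd' @ 1: {}  — state set empty
rest 'addab' ignored (set empty)
after full input: {}  (accept=1 not in)

Answer: REJECT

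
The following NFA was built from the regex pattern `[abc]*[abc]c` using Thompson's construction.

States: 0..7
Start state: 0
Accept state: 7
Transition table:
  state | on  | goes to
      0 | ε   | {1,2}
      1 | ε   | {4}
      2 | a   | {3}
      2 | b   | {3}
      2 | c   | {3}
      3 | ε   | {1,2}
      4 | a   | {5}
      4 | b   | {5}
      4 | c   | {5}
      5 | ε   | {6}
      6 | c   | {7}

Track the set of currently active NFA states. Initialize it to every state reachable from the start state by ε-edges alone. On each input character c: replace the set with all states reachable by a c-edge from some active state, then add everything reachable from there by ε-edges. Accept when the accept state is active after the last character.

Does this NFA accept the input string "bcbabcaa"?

initial (ε-close {0}): {0,1,2,4}
'b' @ 1: {1,2,3,4,5,6}
'c' @ 2: {1,2,3,4,5,6,7}  ✓accept
'b' @ 3: {1,2,3,4,5,6}
'a' @ 4: {1,2,3,4,5,6}
'b' @ 5: {1,2,3,4,5,6}
'c' @ 6: {1,2,3,4,5,6,7}  ✓accept
'a' @ 7: {1,2,3,4,5,6}
'a' @ 8: {1,2,3,4,5,6}
after full input: {1,2,3,4,5,6}  (accept=7 not in)

Answer: REJECT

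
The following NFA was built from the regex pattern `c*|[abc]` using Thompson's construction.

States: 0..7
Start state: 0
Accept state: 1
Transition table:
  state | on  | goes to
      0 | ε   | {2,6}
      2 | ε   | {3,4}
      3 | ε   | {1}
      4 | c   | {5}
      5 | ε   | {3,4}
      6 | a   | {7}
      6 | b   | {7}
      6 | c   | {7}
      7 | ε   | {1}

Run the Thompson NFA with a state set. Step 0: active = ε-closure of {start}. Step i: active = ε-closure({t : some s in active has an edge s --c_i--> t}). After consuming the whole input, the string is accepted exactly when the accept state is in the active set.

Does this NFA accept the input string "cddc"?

start: ε-closure({0}) = {0,1,2,3,4,6}
'c' @ 1: {1,3,4,5,7}  [accepting]
'd' @ 2: {}  — dead — no transitions
rest 'dc' ignored (set empty)
final: {}; accept 1 not in set

Answer: REJECT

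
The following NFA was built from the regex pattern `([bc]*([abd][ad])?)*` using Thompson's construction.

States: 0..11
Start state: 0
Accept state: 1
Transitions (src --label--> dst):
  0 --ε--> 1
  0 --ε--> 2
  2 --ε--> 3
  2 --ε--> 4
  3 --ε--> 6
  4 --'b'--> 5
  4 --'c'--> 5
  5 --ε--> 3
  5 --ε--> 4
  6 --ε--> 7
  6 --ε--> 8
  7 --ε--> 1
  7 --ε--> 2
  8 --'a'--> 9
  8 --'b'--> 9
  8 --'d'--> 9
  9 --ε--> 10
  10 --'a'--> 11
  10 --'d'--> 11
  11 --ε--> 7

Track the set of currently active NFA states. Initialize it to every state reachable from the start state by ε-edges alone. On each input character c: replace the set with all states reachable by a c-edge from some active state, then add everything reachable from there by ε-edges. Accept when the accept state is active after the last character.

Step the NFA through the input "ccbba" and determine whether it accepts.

initial (ε-close {0}): {0,1,2,3,4,6,7,8}
'c' @ 1: {1,2,3,4,5,6,7,8}  (accept∈set)
'c' @ 2: {1,2,3,4,5,6,7,8}  (accept∈set)
'b' @ 3: {1,2,3,4,5,6,7,8,9,10}  (accept∈set)
'b' @ 4: {1,2,3,4,5,6,7,8,9,10}  (accept∈set)
'a' @ 5: {1,2,3,4,6,7,8,9,10,11}  (accept∈set)
end set {1,2,3,4,6,7,8,9,10,11} — state 1 in

Answer: ACCEPT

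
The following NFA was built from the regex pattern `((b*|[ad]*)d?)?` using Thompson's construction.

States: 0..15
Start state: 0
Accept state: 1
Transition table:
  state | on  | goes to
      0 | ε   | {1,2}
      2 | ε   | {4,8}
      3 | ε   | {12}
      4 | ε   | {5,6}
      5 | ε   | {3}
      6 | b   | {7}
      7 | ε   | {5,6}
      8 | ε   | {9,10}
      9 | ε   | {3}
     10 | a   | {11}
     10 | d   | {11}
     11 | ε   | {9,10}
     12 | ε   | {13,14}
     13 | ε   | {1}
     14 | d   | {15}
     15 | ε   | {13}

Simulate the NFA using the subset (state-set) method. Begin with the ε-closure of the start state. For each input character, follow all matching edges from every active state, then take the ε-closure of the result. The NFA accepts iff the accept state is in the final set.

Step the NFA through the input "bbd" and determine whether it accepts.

S₀ = ε-closure({0}) = {0,1,2,3,4,5,6,8,9,10,12,13,14}
'b' @ 1: {1,3,5,6,7,12,13,14}  (accept∈set)
'b' @ 2: {1,3,5,6,7,12,13,14}  (accept∈set)
'd' @ 3: {1,13,15}  (accept∈set)
end set {1,13,15} — state 1 in

Answer: ACCEPT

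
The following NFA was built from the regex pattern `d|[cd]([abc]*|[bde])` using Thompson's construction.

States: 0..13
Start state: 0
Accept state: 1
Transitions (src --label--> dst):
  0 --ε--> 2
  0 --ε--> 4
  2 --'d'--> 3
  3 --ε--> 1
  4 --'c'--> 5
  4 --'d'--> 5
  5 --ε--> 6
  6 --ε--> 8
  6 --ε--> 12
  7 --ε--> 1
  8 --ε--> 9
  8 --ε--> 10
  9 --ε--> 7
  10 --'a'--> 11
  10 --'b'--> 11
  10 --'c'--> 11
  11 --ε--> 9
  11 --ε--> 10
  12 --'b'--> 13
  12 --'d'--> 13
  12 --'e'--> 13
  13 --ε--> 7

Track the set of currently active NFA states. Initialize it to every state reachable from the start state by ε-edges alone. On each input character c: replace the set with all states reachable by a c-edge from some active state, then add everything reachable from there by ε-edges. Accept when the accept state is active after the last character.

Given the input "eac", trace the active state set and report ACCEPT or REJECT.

Answer: REJECT

Steps:
initial (ε-close {0}): {0,2,4}
'e' @ 1: {}  — no active states
rest 'ac' ignored (set empty)
after full input: {}  (accept=1 not in)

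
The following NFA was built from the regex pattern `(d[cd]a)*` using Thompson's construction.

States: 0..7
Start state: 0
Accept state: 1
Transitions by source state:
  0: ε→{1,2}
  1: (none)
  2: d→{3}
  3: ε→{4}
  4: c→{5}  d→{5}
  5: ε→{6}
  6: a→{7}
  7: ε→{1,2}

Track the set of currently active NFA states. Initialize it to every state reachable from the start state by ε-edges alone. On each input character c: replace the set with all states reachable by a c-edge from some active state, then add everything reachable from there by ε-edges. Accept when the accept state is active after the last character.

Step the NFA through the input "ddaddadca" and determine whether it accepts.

initial (ε-close {0}): {0,1,2}
'd' @ 1: {3,4}
'd' @ 2: {5,6}
'a' @ 3: {1,2,7}  ✓accept
'd' @ 4: {3,4}
'd' @ 5: {5,6}
'a' @ 6: {1,2,7}  ✓accept
'd' @ 7: {3,4}
'c' @ 8: {5,6}
'a' @ 9: {1,2,7}  ✓accept
after full input: {1,2,7}  (accept=1 in)

Answer: ACCEPT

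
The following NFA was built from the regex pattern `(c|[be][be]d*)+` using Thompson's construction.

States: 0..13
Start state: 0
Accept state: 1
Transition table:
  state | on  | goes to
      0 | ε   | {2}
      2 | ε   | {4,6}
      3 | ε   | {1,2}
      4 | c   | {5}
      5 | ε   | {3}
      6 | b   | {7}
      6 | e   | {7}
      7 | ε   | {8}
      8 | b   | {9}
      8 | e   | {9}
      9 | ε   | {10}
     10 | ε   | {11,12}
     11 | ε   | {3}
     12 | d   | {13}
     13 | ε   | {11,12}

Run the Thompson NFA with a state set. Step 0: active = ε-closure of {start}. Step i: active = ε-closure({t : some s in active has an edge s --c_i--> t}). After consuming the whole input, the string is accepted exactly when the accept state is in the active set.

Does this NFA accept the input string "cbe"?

S₀ = ε-closure({0}) = {0,2,4,6}
'c' @ 1: {1,2,3,4,5,6}  ✓accept
'b' @ 2: {7,8}
'e' @ 3: {1,2,3,4,6,9,10,11,12}  ✓accept
after full input: {1,2,3,4,6,9,10,11,12}  (accept=1 in)

Answer: ACCEPT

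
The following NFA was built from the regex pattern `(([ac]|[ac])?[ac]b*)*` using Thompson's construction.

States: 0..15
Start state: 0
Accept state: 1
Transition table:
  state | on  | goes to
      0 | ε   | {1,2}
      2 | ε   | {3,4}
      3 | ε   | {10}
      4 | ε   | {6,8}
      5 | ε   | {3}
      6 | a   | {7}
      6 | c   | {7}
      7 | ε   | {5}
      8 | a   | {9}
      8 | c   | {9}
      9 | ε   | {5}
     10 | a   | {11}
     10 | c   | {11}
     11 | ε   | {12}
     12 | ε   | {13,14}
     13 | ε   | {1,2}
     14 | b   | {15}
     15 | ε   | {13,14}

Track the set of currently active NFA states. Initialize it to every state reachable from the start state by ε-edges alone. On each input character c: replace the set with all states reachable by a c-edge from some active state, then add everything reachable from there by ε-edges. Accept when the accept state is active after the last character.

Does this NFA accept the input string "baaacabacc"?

Answer: REJECT

Trace:
start: ε-closure({0}) = {0,1,2,3,4,6,8,10}
'b' @ 1: {}  — state set empty
rest 'aaacabacc' ignored (set empty)
after full input: {}  (accept=1 not in)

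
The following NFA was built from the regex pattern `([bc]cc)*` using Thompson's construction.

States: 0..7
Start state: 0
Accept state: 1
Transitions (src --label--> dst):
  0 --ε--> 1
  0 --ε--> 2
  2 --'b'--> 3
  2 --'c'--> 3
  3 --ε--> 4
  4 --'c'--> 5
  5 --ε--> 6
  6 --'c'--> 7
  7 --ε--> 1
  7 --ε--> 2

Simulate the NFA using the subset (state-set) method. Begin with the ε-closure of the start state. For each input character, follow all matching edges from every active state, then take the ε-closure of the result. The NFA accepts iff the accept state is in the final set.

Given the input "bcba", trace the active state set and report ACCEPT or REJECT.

Answer: REJECT

Derivation:
S₀ = ε-closure({0}) = {0,1,2}
'b' @ 1: {3,4}
'c' @ 2: {5,6}
'b' @ 3: {}  — no active states
rest 'a' ignored (set empty)
end set {} — state 1 not in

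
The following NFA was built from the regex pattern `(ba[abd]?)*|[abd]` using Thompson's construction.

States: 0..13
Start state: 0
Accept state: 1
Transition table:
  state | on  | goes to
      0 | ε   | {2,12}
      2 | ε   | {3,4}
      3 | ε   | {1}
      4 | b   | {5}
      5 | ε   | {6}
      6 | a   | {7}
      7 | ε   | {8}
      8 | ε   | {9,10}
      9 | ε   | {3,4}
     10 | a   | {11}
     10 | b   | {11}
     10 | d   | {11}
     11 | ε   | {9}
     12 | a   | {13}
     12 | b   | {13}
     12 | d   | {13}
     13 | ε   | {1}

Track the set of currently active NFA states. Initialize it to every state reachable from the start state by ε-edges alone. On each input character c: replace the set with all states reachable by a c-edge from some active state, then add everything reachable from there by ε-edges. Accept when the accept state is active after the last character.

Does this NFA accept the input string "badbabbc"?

Answer: REJECT

Trace:
S₀ = ε-closure({0}) = {0,1,2,3,4,12}
'b' @ 1: {1,5,6,13}  (accept∈set)
'a' @ 2: {1,3,4,7,8,9,10}  (accept∈set)
'd' @ 3: {1,3,4,9,11}  (accept∈set)
'b' @ 4: {5,6}
'a' @ 5: {1,3,4,7,8,9,10}  (accept∈set)
'b' @ 6: {1,3,4,5,6,9,11}  (accept∈set)
'b' @ 7: {5,6}
'c' @ 8: {}  — dead — no transitions
after full input: {}  (accept=1 not in)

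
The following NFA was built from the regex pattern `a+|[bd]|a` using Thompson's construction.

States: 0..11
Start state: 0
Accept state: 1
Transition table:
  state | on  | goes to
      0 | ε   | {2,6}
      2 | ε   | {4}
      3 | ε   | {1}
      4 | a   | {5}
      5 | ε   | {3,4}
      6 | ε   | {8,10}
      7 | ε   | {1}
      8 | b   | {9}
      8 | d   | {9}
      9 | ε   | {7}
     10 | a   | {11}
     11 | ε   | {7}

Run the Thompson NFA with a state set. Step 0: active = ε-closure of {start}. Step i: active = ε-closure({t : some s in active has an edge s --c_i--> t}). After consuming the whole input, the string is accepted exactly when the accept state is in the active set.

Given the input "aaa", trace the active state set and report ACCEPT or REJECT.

S₀ = ε-closure({0}) = {0,2,4,6,8,10}
'a' @ 1: {1,3,4,5,7,11}  ✓accept
'a' @ 2: {1,3,4,5}  ✓accept
'a' @ 3: {1,3,4,5}  ✓accept
end set {1,3,4,5} — state 1 in

Answer: ACCEPT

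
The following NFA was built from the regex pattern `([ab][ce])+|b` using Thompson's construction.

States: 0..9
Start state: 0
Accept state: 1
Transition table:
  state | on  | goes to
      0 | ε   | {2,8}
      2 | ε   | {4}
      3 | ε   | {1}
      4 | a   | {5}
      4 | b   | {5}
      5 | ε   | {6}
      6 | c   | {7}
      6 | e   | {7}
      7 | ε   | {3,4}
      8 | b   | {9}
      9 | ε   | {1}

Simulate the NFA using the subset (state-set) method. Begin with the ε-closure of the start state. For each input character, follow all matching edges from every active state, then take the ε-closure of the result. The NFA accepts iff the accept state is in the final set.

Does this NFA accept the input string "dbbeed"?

S₀ = ε-closure({0}) = {0,2,4,8}
'd' @ 1: {}  — no active states
rest 'bbeed' ignored (set empty)
after full input: {}  (accept=1 not in)

Answer: REJECT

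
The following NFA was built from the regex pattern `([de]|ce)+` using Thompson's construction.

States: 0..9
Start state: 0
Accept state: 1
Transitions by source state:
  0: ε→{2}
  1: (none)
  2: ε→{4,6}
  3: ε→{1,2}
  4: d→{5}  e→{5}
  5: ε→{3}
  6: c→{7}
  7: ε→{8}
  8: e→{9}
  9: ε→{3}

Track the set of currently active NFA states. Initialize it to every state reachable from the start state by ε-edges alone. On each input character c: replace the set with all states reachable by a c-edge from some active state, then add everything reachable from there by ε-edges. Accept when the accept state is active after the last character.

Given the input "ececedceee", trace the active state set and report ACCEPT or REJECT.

S₀ = ε-closure({0}) = {0,2,4,6}
'e' @ 1: {1,2,3,4,5,6}  [accepting]
'c' @ 2: {7,8}
'e' @ 3: {1,2,3,4,6,9}  [accepting]
'c' @ 4: {7,8}
'e' @ 5: {1,2,3,4,6,9}  [accepting]
'd' @ 6: {1,2,3,4,5,6}  [accepting]
'c' @ 7: {7,8}
'e' @ 8: {1,2,3,4,6,9}  [accepting]
'e' @ 9: {1,2,3,4,5,6}  [accepting]
'e' @ 10: {1,2,3,4,5,6}  [accepting]
end set {1,2,3,4,5,6} — state 1 in

Answer: ACCEPT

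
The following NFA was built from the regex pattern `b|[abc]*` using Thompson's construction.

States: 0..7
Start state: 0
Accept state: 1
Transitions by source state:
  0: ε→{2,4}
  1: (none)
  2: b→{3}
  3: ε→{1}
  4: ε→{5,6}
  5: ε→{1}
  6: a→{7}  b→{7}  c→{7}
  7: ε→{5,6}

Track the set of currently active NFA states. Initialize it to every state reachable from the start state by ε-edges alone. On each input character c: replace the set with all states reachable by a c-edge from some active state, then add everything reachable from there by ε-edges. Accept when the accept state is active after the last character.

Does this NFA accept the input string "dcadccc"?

Answer: REJECT

Derivation:
start: ε-closure({0}) = {0,1,2,4,5,6}
'd' @ 1: {}  — state set empty
rest 'cadccc' ignored (set empty)
final: {}; accept 1 not in set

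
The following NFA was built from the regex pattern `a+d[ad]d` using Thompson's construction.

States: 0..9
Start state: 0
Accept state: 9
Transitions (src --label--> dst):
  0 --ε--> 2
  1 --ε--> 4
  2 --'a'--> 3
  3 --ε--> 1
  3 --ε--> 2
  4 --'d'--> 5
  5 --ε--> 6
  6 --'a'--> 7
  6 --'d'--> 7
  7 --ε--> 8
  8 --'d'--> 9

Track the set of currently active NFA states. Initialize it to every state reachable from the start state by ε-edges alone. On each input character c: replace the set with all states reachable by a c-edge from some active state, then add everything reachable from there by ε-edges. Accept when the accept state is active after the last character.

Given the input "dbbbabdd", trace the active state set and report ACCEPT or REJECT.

Answer: REJECT

Trace:
S₀ = ε-closure({0}) = {0,2}
'd' @ 1: {}  — no active states
rest 'bbbabdd' ignored (set empty)
after full input: {}  (accept=9 not in)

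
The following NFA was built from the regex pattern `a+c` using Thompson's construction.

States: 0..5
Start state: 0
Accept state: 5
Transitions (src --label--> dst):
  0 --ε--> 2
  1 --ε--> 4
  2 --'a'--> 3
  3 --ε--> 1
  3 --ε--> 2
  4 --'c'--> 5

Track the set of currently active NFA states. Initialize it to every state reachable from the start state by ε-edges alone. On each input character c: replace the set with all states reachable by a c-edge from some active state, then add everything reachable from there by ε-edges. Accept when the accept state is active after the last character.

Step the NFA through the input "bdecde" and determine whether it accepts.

start: ε-closure({0}) = {0,2}
'b' @ 1: {}  — dead — no transitions
rest 'decde' ignored (set empty)
end set {} — state 5 not in

Answer: REJECT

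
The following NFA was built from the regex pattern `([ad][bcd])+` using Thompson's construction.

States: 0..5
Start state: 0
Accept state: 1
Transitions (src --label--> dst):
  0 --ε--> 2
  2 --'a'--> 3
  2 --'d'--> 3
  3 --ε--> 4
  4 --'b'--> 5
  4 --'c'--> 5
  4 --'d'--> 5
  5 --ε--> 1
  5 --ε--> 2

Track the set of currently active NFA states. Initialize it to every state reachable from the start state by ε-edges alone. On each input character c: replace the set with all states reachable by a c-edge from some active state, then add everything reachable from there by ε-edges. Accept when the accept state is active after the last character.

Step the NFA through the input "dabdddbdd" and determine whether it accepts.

Answer: REJECT

Trace:
start: ε-closure({0}) = {0,2}
'd' @ 1: {3,4}
'a' @ 2: {}  — no active states
rest 'bdddbdd' ignored (set empty)
final: {}; accept 1 not in set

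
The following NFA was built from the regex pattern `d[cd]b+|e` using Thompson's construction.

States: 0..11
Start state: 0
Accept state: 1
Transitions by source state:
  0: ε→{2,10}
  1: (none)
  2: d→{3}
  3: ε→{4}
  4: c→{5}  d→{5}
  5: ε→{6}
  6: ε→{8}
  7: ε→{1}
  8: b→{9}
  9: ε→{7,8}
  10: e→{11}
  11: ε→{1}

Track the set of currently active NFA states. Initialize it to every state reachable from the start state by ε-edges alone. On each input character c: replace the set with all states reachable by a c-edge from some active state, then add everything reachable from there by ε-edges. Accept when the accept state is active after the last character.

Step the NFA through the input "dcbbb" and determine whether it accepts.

Answer: ACCEPT

Trace:
S₀ = ε-closure({0}) = {0,2,10}
'd' @ 1: {3,4}
'c' @ 2: {5,6,8}
'b' @ 3: {1,7,8,9}  ✓accept
'b' @ 4: {1,7,8,9}  ✓accept
'b' @ 5: {1,7,8,9}  ✓accept
end set {1,7,8,9} — state 1 in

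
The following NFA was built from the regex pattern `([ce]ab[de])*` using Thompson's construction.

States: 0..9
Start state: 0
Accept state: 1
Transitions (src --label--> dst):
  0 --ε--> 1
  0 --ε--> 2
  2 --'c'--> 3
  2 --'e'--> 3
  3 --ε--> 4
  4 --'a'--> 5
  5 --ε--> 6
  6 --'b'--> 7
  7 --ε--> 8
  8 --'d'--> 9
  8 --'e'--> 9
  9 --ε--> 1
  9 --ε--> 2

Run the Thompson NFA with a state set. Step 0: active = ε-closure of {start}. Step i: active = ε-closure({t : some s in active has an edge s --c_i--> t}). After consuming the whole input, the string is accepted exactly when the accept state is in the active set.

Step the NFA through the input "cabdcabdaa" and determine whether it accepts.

initial (ε-close {0}): {0,1,2}
'c' @ 1: {3,4}
'a' @ 2: {5,6}
'b' @ 3: {7,8}
'd' @ 4: {1,2,9}  (accept∈set)
'c' @ 5: {3,4}
'a' @ 6: {5,6}
'b' @ 7: {7,8}
'd' @ 8: {1,2,9}  (accept∈set)
'a' @ 9: {}  — no active states
rest 'a' ignored (set empty)
end set {} — state 1 not in

Answer: REJECT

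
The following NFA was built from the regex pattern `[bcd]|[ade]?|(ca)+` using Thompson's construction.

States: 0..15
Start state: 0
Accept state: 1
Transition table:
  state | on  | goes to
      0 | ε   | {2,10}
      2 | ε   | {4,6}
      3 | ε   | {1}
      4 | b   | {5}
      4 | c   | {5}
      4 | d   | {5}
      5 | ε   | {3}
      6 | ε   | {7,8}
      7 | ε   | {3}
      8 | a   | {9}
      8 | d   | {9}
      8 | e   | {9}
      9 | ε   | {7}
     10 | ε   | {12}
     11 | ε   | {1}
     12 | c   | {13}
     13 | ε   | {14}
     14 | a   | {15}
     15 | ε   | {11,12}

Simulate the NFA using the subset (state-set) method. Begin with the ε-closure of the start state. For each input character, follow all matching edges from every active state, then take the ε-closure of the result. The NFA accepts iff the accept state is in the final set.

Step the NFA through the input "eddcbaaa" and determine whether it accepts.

S₀ = ε-closure({0}) = {0,1,2,3,4,6,7,8,10,12}
'e' @ 1: {1,3,7,9}  [accepting]
'd' @ 2: {}  — no active states
rest 'dcbaaa' ignored (set empty)
final: {}; accept 1 not in set

Answer: REJECT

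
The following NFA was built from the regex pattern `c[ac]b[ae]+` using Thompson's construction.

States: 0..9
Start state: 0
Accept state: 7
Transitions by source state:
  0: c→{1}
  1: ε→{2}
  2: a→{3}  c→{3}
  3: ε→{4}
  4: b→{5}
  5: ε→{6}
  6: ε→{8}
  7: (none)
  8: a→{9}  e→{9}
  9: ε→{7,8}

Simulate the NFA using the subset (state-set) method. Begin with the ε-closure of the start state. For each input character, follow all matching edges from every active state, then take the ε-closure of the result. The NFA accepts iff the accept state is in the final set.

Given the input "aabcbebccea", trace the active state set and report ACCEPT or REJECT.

Answer: REJECT

Steps:
S₀ = ε-closure({0}) = {0}
'a' @ 1: {}  — no active states
rest 'abcbebccea' ignored (set empty)
end set {} — state 7 not in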